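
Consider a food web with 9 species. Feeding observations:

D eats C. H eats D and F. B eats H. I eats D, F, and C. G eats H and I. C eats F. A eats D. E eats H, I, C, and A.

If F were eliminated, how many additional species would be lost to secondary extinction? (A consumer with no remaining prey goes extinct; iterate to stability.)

Remove F.
Round 1: C (all prey gone) → extinct.
Round 2: D (all prey gone) → extinct.
Round 3: I (all prey gone), A (all prey gone), H (all prey gone) → extinct.
Round 4: G (all prey gone), E (all prey gone), B (all prey gone) → extinct.
No further losses. Total secondary extinctions: 8.

8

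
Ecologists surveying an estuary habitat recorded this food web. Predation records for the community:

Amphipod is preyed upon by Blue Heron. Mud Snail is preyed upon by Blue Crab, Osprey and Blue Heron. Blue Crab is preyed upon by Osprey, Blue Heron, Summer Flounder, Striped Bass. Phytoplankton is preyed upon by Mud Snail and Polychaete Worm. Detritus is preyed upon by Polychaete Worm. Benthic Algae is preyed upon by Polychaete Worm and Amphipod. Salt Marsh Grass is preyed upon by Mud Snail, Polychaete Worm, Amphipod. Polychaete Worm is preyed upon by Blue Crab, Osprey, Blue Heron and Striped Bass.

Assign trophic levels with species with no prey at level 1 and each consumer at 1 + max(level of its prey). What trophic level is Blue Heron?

Salt Marsh Grass has no prey (basal) → level 1.
Mud Snail eats Salt Marsh Grass (level 1); other prey at levels: Phytoplankton 1 → level 2.
Blue Crab eats Mud Snail (level 2); other prey at levels: Polychaete Worm 2 → level 3.
Blue Heron eats Blue Crab (level 3); other prey at levels: Amphipod 2, Mud Snail 2, Polychaete Worm 2 → level 4.

Trophic level 4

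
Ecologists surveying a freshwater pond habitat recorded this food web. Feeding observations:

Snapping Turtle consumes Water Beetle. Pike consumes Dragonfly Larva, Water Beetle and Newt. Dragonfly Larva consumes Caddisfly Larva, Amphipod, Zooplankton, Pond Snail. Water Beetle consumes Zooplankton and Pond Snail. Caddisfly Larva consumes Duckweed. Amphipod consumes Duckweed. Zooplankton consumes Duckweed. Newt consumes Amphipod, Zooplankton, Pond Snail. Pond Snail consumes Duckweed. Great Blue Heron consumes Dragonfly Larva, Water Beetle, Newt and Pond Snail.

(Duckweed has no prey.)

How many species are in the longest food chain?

4 species

One longest chain: Duckweed → Amphipod → Newt → Pike.
It has 4 species and 3 links.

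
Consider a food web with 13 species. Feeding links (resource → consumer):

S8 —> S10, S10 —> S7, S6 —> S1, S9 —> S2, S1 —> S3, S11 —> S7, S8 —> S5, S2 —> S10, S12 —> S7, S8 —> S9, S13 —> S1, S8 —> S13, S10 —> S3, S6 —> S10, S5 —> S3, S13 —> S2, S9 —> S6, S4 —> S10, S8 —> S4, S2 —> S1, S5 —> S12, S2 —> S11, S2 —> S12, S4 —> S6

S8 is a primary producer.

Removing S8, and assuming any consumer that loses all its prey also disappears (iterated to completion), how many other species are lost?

Remove S8.
Round 1: S9 (all prey gone), S13 (all prey gone), S4 (all prey gone), S5 (all prey gone) → extinct.
Round 2: S2 (all prey gone), S6 (all prey gone) → extinct.
Round 3: S12 (all prey gone), S11 (all prey gone), S1 (all prey gone), S10 (all prey gone) → extinct.
Round 4: S3 (all prey gone), S7 (all prey gone) → extinct.
No further losses. Total secondary extinctions: 12.

12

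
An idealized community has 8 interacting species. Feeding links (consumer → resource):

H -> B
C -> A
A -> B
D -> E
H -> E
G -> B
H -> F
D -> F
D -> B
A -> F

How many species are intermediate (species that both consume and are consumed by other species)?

1

Intermediate species (has both prey and predators): A.
Count: 1.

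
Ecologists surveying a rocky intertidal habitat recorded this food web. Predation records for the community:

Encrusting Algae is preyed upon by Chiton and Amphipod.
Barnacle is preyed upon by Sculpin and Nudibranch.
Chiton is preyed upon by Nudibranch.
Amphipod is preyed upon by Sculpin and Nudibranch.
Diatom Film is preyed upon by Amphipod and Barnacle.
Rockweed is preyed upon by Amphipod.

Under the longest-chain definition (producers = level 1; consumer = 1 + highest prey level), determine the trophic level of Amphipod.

Rockweed is a producer → level 1.
Amphipod eats Rockweed (level 1); other prey at levels: Diatom Film 1, Encrusting Algae 1 → level 2.

Trophic level 2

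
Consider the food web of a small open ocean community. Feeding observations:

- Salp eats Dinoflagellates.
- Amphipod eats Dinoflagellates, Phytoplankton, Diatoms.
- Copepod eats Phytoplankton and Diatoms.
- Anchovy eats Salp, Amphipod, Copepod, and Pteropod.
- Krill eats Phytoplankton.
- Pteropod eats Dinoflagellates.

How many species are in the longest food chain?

3 species

One longest chain: Phytoplankton → Copepod → Anchovy.
It has 3 species and 2 links.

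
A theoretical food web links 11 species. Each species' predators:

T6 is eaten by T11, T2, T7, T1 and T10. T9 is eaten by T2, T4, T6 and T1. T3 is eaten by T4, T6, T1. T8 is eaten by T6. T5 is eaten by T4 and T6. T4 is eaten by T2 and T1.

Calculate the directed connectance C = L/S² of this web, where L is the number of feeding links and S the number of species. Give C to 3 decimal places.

The web has S = 11 species and L = 17 feeding links.
C = L / S² = 17 / 121 = 0.1405 ≈ 0.140.

C = 0.140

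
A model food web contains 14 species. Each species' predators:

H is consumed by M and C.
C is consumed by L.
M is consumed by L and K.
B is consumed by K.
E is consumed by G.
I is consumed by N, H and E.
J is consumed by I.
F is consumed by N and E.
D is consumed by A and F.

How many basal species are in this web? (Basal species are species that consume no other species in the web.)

3

Basal species (no prey listed): J, D, B.
Count: 3.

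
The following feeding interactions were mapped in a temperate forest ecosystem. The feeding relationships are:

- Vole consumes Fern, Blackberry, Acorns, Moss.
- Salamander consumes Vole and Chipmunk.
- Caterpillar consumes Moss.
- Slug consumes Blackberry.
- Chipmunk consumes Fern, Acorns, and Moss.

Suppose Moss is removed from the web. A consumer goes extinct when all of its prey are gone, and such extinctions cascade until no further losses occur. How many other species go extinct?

Remove Moss.
Round 1: Caterpillar (all prey gone) → extinct.
No further losses. Total secondary extinctions: 1.

1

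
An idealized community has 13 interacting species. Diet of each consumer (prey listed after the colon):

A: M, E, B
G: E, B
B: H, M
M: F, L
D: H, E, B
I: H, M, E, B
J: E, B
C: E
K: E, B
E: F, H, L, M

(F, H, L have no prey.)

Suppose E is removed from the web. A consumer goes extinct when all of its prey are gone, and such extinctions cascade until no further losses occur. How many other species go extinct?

1

Remove E.
Round 1: C (all prey gone) → extinct.
No further losses. Total secondary extinctions: 1.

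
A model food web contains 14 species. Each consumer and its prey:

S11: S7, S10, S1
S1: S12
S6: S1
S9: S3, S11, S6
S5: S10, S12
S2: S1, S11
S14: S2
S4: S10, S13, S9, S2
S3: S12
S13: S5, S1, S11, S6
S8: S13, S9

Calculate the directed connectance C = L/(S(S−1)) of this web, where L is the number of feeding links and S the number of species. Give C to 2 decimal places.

C = 0.13

The web has S = 14 species and L = 24 feeding links.
C = L / (S(S−1)) = 24 / 182 = 0.1319 ≈ 0.13.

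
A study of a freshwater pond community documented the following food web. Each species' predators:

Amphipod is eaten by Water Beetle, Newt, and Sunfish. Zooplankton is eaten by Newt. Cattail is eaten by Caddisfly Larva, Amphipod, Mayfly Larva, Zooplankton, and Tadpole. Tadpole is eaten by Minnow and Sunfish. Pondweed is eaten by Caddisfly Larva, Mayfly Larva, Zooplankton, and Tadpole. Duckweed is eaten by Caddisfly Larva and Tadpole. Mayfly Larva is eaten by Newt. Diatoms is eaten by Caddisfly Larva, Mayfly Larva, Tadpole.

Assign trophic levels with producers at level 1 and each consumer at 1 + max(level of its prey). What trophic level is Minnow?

Cattail is a producer → level 1.
Tadpole eats Cattail (level 1); other prey at levels: Pondweed 1, Duckweed 1, Diatoms 1 → level 2.
Minnow eats Tadpole → level 3.

Trophic level 3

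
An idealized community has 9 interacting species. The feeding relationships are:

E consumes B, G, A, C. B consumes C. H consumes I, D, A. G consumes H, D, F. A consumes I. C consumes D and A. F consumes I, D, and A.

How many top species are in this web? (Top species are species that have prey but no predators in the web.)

1

Top species (has prey, but nothing eats it): E.
Count: 1.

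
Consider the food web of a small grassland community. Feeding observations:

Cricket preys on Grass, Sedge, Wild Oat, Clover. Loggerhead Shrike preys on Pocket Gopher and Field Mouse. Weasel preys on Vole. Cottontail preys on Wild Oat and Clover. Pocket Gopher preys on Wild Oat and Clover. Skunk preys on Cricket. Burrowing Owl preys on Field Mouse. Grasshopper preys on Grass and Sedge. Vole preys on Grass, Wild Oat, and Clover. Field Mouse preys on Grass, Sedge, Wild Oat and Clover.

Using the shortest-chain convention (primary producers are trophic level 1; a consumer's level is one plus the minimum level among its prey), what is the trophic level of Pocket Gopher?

Clover is a producer → level 1.
Pocket Gopher eats Clover → level 2.

Trophic level 2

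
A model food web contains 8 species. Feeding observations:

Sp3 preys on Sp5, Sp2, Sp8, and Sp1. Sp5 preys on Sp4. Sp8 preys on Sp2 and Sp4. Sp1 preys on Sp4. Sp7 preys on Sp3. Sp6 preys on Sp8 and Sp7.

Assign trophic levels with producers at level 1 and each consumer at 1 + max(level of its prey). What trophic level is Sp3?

Trophic level 3

Sp4 is a producer → level 1.
Sp5 eats Sp4 → level 2.
Sp3 eats Sp5 (level 2); other prey at levels: Sp2 1, Sp8 2, Sp1 2 → level 3.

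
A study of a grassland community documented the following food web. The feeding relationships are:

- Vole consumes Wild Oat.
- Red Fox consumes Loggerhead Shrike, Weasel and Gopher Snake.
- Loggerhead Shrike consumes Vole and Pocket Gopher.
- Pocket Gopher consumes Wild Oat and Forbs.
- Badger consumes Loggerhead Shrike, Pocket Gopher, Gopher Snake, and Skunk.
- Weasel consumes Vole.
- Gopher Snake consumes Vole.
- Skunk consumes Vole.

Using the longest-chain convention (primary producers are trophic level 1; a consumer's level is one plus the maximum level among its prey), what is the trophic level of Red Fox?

Trophic level 4

Wild Oat is a producer → level 1.
Vole eats Wild Oat → level 2.
Weasel eats Vole → level 3.
Red Fox eats Weasel (level 3); other prey at levels: Gopher Snake 3, Loggerhead Shrike 3 → level 4.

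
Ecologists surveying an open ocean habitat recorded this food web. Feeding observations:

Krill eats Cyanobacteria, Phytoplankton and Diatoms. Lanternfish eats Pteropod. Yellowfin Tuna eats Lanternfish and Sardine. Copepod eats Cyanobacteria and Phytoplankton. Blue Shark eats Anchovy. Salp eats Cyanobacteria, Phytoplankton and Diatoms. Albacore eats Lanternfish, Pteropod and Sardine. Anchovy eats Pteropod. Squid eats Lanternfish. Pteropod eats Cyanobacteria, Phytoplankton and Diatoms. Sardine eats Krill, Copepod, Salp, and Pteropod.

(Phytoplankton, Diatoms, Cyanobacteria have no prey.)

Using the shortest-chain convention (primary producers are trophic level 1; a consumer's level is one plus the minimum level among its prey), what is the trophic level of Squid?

Phytoplankton is a producer → level 1.
Pteropod eats Phytoplankton → level 2.
Lanternfish eats Pteropod → level 3.
Squid eats Lanternfish → level 4.
No prey of Squid is below level 3, so 4 is the minimum.

Trophic level 4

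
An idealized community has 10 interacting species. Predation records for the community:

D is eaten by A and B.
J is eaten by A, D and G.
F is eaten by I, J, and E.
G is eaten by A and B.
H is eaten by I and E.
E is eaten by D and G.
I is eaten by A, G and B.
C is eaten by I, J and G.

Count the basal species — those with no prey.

Basal species (no prey listed): H, F, C.
Count: 3.

3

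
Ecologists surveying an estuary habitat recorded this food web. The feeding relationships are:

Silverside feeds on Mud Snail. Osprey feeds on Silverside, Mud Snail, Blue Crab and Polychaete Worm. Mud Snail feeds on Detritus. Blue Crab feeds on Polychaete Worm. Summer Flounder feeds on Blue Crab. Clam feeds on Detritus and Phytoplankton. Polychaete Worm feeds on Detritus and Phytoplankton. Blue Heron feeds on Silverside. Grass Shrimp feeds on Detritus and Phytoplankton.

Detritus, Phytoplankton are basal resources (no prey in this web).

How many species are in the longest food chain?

4 species

One longest chain: Detritus → Mud Snail → Silverside → Osprey.
It has 4 species and 3 links.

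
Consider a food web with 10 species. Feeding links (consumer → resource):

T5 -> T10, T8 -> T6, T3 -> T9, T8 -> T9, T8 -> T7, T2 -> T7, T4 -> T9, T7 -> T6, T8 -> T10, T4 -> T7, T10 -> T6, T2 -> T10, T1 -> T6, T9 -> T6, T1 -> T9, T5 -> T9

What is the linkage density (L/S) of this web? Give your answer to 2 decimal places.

There are L = 16 links among S = 10 species.
L/S = 16/10 = 1.6000 ≈ 1.60.

L/S = 1.60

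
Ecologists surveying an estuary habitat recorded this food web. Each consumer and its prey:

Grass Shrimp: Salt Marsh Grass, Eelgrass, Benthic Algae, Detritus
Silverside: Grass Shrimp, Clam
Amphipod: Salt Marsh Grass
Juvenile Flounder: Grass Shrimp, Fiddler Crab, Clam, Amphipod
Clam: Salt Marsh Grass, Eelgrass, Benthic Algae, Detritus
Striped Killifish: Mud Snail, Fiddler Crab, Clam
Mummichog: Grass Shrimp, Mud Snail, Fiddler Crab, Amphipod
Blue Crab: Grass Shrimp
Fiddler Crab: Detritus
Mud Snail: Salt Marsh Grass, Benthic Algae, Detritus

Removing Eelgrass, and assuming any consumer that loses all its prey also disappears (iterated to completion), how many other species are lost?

0

Remove Eelgrass.
Every predator of it retains at least one other prey: Grass Shrimp still has Salt Marsh Grass, Benthic Algae, Detritus; Clam still has Salt Marsh Grass, Benthic Algae, Detritus.
No consumer loses all prey, so no secondary extinctions occur.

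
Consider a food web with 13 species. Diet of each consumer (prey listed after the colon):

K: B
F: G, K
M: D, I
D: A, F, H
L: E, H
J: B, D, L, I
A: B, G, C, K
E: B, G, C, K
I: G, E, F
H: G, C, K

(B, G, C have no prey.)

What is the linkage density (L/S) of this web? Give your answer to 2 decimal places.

There are L = 28 links among S = 13 species.
L/S = 28/13 = 2.1538 ≈ 2.15.

L/S = 2.15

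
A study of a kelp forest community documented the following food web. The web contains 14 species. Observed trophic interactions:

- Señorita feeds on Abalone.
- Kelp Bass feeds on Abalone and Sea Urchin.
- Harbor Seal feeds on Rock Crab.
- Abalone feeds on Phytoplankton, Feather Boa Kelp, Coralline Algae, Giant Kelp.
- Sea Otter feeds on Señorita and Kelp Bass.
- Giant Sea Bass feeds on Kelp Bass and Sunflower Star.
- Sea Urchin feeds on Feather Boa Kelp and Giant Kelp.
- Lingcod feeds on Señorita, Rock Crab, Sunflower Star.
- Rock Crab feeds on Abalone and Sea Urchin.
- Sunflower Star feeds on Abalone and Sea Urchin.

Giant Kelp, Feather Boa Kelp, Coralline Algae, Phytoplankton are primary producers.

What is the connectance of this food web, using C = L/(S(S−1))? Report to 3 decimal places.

C = 0.115

The web has S = 14 species and L = 21 feeding links.
C = L / (S(S−1)) = 21 / 182 = 0.1154 ≈ 0.115.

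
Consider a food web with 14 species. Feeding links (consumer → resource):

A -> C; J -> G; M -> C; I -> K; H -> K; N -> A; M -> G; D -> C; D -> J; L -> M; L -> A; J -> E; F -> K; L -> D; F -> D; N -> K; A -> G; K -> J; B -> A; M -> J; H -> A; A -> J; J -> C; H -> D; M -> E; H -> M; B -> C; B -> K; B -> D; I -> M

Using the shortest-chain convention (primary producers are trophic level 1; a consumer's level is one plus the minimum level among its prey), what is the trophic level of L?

Trophic level 3

G is a producer → level 1.
A eats G → level 2.
L eats A → level 3.
No prey of L is below level 2, so 3 is the minimum.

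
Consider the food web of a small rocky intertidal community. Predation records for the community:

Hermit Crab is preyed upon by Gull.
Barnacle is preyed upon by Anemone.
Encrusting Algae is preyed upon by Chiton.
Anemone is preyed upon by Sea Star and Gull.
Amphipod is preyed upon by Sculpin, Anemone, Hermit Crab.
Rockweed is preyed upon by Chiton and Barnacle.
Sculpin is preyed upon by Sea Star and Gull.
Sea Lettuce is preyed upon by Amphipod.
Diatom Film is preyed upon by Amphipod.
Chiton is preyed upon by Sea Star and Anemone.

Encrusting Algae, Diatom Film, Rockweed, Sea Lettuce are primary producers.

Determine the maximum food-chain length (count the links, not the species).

3 links

One longest chain: Rockweed → Barnacle → Anemone → Sea Star.
It has 4 species and 3 links.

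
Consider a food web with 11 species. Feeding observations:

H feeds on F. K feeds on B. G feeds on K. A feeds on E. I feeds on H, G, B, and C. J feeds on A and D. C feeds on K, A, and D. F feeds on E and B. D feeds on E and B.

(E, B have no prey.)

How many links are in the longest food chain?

3 links

One longest chain: E → F → H → I.
It has 4 species and 3 links.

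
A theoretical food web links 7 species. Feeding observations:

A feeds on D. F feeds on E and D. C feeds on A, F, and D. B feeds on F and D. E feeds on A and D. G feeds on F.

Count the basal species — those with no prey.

Basal species (no prey listed): D.
Count: 1.

1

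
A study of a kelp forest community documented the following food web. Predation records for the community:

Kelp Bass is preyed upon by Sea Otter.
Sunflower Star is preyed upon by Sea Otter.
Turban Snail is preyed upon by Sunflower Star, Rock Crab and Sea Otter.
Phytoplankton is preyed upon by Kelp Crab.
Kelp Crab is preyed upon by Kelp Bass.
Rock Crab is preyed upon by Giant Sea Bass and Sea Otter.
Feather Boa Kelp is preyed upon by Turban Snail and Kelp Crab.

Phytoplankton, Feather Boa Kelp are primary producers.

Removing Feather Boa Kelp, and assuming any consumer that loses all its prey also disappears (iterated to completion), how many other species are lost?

Remove Feather Boa Kelp.
Round 1: Turban Snail (all prey gone) → extinct.
Round 2: Rock Crab (all prey gone), Sunflower Star (all prey gone) → extinct.
Round 3: Giant Sea Bass (all prey gone) → extinct.
No further losses. Total secondary extinctions: 4.

4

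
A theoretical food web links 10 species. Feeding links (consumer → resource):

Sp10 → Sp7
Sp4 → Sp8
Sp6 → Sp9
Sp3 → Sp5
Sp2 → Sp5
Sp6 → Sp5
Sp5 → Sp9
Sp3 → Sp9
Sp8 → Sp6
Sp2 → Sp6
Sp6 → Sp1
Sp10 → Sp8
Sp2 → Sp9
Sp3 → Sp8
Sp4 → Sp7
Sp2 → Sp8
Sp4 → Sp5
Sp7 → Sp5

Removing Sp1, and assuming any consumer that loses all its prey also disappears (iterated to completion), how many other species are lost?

Remove Sp1.
Every predator of it retains at least one other prey: Sp6 still has Sp9, Sp5.
No consumer loses all prey, so no secondary extinctions occur.

0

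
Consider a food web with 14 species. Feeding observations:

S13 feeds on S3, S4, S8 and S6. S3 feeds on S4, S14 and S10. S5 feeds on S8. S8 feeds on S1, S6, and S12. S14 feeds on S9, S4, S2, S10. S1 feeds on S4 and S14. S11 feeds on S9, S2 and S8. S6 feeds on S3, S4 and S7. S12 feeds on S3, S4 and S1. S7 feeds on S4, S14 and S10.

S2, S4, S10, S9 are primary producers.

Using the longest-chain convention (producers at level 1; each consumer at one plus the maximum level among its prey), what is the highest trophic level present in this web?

Producers (level 1): S2, S4, S10, S9.
S2 → S14 → S3 → S6 → S8 → S13 gives S13 level 6.
No species has a prey at level 6, so no species reaches level 7.

6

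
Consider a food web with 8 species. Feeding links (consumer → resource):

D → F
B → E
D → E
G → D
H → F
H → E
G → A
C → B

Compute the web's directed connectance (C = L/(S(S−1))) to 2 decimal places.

C = 0.14

The web has S = 8 species and L = 8 feeding links.
C = L / (S(S−1)) = 8 / 56 = 0.1429 ≈ 0.14.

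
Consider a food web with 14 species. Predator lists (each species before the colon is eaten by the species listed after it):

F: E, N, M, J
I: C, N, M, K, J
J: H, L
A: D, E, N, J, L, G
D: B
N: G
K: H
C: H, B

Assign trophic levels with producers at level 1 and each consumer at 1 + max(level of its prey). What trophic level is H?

I is a producer → level 1.
K eats I → level 2.
H eats K (level 2); other prey at levels: C 2, J 2 → level 3.

Trophic level 3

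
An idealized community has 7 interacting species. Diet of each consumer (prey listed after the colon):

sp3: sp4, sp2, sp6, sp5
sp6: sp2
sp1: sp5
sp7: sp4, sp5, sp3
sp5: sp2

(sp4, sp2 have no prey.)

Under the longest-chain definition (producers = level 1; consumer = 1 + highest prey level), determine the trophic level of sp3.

sp2 is a producer → level 1.
sp6 eats sp2 → level 2.
sp3 eats sp6 (level 2); other prey at levels: sp4 1, sp2 1, sp5 2 → level 3.

Trophic level 3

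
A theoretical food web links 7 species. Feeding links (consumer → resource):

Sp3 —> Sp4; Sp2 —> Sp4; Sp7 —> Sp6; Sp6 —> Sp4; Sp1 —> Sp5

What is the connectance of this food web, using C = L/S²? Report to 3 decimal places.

C = 0.102

The web has S = 7 species and L = 5 feeding links.
C = L / S² = 5 / 49 = 0.1020 ≈ 0.102.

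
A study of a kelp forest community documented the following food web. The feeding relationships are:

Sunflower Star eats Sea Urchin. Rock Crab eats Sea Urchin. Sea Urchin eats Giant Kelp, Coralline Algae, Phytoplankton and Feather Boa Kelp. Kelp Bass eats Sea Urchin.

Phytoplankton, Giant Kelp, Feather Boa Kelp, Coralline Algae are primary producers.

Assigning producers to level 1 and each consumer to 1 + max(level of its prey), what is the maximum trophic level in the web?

Producers (level 1): Phytoplankton, Giant Kelp, Feather Boa Kelp, Coralline Algae.
Phytoplankton → Sea Urchin → Kelp Bass gives Kelp Bass level 3.
No species has a prey at level 3, so no species reaches level 4.

3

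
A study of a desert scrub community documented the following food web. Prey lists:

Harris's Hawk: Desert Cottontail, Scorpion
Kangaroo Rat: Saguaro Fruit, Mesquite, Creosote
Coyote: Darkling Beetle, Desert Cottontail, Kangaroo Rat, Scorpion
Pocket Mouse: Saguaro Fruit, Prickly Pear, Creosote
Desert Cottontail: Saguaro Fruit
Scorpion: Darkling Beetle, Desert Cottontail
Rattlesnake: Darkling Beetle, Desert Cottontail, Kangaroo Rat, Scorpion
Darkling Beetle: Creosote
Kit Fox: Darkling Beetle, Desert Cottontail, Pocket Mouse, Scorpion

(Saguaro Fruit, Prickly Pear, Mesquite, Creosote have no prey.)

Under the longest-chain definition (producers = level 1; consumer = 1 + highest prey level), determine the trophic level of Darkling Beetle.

Trophic level 2

Creosote is a producer → level 1.
Darkling Beetle eats Creosote → level 2.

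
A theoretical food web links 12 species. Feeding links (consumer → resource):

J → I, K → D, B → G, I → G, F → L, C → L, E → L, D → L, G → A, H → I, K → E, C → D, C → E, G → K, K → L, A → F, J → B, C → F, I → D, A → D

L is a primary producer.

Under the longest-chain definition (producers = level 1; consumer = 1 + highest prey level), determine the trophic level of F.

Trophic level 2

L is a producer → level 1.
F eats L → level 2.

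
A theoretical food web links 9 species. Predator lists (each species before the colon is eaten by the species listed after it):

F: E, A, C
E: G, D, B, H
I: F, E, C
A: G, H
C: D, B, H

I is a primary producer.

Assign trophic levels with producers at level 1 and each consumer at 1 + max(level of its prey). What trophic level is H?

I is a producer → level 1.
F eats I → level 2.
E eats F (level 2); other prey at levels: I 1 → level 3.
H eats E (level 3); other prey at levels: A 3, C 3 → level 4.

Trophic level 4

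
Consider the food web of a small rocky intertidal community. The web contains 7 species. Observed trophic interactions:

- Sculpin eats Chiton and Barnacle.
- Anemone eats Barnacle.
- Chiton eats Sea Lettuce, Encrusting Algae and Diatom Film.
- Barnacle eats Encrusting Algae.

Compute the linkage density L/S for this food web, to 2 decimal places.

There are L = 7 links among S = 7 species.
L/S = 7/7 = 1.0000 ≈ 1.00.

L/S = 1.00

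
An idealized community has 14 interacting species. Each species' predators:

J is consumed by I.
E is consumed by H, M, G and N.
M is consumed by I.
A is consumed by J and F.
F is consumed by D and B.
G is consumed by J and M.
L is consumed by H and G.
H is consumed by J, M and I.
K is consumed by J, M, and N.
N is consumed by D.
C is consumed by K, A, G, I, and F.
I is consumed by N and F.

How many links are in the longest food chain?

One longest chain: C → G → M → I → N → D.
It has 6 species and 5 links.

5 links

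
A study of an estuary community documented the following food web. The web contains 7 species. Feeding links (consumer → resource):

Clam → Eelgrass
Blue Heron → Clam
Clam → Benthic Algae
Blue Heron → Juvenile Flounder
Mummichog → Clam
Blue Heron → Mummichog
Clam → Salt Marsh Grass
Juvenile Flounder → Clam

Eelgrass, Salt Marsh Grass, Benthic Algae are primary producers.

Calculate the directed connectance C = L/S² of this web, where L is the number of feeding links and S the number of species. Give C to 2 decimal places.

The web has S = 7 species and L = 8 feeding links.
C = L / S² = 8 / 49 = 0.1633 ≈ 0.16.

C = 0.16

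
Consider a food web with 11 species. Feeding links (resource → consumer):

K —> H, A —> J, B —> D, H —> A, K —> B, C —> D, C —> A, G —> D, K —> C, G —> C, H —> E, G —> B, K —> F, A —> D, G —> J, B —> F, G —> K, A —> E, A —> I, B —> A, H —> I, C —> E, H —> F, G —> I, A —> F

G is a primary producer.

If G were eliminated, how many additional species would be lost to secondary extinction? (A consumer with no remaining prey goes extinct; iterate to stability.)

10

Remove G.
Round 1: K (all prey gone) → extinct.
Round 2: C (all prey gone), B (all prey gone), H (all prey gone) → extinct.
Round 3: A (all prey gone) → extinct.
Round 4: J (all prey gone), F (all prey gone), D (all prey gone), E (all prey gone), I (all prey gone) → extinct.
No further losses. Total secondary extinctions: 10.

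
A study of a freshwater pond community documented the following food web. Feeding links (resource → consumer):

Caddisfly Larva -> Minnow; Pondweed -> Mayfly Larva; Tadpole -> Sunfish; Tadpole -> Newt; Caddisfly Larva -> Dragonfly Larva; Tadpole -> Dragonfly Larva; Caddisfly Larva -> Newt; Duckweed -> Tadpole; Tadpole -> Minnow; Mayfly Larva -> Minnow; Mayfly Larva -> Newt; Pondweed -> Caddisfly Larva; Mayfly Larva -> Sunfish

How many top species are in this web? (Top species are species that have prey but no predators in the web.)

4

Top species (has prey, but nothing eats it): Dragonfly Larva, Newt, Minnow, Sunfish.
Count: 4.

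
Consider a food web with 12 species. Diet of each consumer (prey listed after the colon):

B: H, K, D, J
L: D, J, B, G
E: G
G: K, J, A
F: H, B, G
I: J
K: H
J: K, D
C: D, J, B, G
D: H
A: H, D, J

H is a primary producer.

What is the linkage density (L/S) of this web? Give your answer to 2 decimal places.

There are L = 27 links among S = 12 species.
L/S = 27/12 = 2.2500 ≈ 2.25.

L/S = 2.25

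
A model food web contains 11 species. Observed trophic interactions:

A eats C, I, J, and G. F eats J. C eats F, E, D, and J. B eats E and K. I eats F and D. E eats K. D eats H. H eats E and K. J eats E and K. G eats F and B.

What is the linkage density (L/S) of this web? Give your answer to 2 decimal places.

L/S = 1.91

There are L = 21 links among S = 11 species.
L/S = 21/11 = 1.9091 ≈ 1.91.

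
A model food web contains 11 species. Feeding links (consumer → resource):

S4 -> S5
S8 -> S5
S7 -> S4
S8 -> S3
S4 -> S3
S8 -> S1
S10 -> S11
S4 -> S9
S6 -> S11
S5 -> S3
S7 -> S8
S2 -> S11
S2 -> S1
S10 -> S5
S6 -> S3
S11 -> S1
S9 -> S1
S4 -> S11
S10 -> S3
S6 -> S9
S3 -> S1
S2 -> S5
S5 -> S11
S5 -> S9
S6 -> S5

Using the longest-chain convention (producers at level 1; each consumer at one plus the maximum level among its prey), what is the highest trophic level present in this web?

Producers (level 1): S1.
S1 → S3 → S5 → S4 → S7 gives S7 level 5.
No species has a prey at level 5, so no species reaches level 6.

5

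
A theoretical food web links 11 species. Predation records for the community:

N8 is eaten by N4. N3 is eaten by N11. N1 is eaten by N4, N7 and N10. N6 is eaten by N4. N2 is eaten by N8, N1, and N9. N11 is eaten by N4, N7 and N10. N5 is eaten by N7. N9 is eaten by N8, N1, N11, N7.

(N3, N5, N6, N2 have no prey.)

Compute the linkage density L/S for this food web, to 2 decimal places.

There are L = 17 links among S = 11 species.
L/S = 17/11 = 1.5455 ≈ 1.55.

L/S = 1.55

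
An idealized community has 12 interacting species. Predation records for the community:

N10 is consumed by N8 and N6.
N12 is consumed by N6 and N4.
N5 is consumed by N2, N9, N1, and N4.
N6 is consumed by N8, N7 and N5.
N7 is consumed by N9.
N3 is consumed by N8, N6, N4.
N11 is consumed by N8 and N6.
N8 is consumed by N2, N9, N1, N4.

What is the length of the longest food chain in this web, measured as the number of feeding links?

3 links

One longest chain: N10 → N6 → N5 → N1.
It has 4 species and 3 links.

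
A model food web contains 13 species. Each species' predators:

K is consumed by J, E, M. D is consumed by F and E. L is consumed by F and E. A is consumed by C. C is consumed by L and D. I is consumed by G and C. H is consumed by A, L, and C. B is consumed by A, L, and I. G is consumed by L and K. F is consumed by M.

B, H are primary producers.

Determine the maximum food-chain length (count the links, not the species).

One longest chain: B → I → C → D → F → M.
It has 6 species and 5 links.

5 links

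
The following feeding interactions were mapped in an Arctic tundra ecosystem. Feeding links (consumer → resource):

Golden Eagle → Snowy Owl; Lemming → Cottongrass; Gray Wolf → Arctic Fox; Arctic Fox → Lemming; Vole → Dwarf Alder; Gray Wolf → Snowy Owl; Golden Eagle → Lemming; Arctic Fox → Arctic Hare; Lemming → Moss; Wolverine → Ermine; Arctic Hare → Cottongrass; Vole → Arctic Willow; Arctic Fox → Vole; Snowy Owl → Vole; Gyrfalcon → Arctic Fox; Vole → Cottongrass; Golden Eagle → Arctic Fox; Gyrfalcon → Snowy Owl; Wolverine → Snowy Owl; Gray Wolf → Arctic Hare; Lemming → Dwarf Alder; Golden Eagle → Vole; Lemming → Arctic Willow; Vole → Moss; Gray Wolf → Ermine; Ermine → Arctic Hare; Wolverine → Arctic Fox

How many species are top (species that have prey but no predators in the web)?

Top species (has prey, but nothing eats it): Wolverine, Gyrfalcon, Golden Eagle, Gray Wolf.
Count: 4.

4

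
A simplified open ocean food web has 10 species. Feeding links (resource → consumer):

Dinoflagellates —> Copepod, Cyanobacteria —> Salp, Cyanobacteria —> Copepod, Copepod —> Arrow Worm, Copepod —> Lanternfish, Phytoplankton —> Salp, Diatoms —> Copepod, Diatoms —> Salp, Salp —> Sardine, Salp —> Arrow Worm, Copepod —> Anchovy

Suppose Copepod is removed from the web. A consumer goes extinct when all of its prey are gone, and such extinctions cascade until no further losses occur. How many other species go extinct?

2

Remove Copepod.
Round 1: Lanternfish (all prey gone), Anchovy (all prey gone) → extinct.
No further losses. Total secondary extinctions: 2.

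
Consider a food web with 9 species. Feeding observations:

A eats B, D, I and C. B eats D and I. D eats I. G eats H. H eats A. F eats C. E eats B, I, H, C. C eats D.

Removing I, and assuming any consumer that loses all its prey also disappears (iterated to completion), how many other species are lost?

8

Remove I.
Round 1: D (all prey gone) → extinct.
Round 2: B (all prey gone), C (all prey gone) → extinct.
Round 3: A (all prey gone), F (all prey gone) → extinct.
Round 4: H (all prey gone) → extinct.
Round 5: G (all prey gone), E (all prey gone) → extinct.
No further losses. Total secondary extinctions: 8.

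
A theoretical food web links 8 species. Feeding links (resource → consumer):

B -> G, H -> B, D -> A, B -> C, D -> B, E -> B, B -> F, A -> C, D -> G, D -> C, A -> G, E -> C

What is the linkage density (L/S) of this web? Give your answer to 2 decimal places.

There are L = 12 links among S = 8 species.
L/S = 12/8 = 1.5000 ≈ 1.50.

L/S = 1.50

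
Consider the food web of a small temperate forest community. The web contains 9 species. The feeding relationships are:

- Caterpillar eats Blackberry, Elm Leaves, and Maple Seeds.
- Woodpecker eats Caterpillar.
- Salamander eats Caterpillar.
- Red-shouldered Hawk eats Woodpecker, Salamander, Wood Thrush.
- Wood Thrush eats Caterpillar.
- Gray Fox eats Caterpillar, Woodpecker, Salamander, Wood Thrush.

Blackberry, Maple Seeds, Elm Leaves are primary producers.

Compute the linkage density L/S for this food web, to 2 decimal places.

There are L = 13 links among S = 9 species.
L/S = 13/9 = 1.4444 ≈ 1.44.

L/S = 1.44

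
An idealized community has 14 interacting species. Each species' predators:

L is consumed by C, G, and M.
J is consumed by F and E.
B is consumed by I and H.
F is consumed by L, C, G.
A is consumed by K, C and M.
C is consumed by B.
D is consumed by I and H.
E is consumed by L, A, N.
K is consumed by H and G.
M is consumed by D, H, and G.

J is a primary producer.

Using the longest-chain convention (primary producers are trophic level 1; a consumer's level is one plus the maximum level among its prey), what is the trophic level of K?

J is a producer → level 1.
E eats J → level 2.
A eats E → level 3.
K eats A → level 4.

Trophic level 4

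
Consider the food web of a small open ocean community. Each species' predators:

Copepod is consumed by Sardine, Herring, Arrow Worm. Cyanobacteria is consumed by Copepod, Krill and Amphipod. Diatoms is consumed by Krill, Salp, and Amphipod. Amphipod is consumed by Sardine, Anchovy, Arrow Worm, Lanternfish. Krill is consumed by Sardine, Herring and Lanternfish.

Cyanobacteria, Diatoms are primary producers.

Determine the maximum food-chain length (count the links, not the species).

2 links

One longest chain: Cyanobacteria → Krill → Herring.
It has 3 species and 2 links.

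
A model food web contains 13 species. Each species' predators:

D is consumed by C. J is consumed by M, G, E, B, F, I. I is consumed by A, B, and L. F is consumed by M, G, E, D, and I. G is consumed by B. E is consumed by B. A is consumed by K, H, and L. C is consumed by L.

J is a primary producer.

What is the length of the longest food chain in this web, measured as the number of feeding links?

4 links

One longest chain: J → F → D → C → L.
It has 5 species and 4 links.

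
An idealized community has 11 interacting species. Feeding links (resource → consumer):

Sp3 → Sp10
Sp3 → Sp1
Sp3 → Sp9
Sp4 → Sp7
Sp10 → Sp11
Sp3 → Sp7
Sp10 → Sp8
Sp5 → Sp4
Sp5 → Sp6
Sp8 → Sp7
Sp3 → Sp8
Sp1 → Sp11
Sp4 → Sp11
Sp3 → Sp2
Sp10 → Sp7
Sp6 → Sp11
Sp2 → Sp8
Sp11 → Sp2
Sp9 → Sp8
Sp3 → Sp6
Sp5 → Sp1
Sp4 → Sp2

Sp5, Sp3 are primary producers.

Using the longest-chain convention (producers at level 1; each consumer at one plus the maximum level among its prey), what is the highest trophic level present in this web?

6

Producers (level 1): Sp5, Sp3.
Sp5 → Sp4 → Sp11 → Sp2 → Sp8 → Sp7 gives Sp7 level 6.
No species has a prey at level 6, so no species reaches level 7.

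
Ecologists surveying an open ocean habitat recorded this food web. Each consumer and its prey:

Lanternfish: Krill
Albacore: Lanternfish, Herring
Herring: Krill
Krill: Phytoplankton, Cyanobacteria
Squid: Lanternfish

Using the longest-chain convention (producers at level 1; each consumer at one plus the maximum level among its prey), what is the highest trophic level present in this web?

4

Producers (level 1): Phytoplankton, Cyanobacteria.
Phytoplankton → Krill → Lanternfish → Albacore gives Albacore level 4.
No species has a prey at level 4, so no species reaches level 5.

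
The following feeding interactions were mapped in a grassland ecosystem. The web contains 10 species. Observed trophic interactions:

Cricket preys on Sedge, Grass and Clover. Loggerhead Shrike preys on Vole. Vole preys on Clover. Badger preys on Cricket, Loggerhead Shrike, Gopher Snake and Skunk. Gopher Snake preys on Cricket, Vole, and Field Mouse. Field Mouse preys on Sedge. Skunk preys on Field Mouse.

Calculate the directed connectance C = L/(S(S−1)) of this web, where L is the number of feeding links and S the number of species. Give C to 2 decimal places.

The web has S = 10 species and L = 14 feeding links.
C = L / (S(S−1)) = 14 / 90 = 0.1556 ≈ 0.16.

C = 0.16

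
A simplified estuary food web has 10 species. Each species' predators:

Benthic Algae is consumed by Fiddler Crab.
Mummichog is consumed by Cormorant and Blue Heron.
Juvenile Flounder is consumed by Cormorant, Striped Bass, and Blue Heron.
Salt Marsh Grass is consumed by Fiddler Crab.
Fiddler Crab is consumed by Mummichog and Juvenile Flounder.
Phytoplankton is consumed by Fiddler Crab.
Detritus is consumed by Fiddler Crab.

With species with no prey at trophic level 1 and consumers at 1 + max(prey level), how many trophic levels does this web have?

4

Basal resources (level 1): Benthic Algae, Salt Marsh Grass, Detritus, Phytoplankton.
Benthic Algae → Fiddler Crab → Juvenile Flounder → Blue Heron gives Blue Heron level 4.
No species has a prey at level 4, so no species reaches level 5.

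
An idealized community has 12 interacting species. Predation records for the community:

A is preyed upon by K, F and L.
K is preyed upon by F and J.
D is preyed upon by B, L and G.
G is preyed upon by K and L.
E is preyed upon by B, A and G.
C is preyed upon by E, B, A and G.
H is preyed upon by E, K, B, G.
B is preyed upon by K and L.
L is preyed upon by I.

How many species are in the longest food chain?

5 species

One longest chain: C → E → A → K → F.
It has 5 species and 4 links.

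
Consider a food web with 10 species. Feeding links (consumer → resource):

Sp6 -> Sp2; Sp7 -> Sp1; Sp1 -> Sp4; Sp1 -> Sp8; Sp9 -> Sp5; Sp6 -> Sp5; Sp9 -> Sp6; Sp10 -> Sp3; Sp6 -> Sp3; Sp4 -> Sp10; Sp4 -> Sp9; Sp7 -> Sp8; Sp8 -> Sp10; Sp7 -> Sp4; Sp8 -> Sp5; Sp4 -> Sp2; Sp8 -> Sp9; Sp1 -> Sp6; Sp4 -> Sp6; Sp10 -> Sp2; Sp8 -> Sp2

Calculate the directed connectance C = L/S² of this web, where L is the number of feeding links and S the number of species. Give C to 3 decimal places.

The web has S = 10 species and L = 21 feeding links.
C = L / S² = 21 / 100 = 0.2100 ≈ 0.210.

C = 0.210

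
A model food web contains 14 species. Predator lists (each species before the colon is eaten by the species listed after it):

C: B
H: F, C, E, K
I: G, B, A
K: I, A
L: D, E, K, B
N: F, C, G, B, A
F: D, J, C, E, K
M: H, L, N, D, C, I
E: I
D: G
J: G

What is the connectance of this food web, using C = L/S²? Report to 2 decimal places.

C = 0.17

The web has S = 14 species and L = 33 feeding links.
C = L / S² = 33 / 196 = 0.1684 ≈ 0.17.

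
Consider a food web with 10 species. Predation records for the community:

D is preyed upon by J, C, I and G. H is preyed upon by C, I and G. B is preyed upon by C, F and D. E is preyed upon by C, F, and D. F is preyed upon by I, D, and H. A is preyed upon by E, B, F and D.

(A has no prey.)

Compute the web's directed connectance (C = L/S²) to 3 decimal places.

C = 0.200

The web has S = 10 species and L = 20 feeding links.
C = L / S² = 20 / 100 = 0.2000 ≈ 0.200.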